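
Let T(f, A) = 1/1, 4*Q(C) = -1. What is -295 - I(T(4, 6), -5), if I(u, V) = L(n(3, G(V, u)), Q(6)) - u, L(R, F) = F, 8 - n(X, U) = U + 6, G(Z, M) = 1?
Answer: -1175/4 ≈ -293.75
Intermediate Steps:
Q(C) = -¼ (Q(C) = (¼)*(-1) = -¼)
n(X, U) = 2 - U (n(X, U) = 8 - (U + 6) = 8 - (6 + U) = 8 + (-6 - U) = 2 - U)
T(f, A) = 1
I(u, V) = -¼ - u
-295 - I(T(4, 6), -5) = -295 - (-¼ - 1*1) = -295 - (-¼ - 1) = -295 - 1*(-5/4) = -295 + 5/4 = -1175/4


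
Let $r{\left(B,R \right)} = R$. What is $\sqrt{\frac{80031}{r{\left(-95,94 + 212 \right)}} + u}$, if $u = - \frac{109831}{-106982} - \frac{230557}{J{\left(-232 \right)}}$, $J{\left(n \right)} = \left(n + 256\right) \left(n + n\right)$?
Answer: $\frac{\sqrt{453876520128922211046}}{1265811024} \approx 16.831$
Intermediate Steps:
$J{\left(n \right)} = 2 n \left(256 + n\right)$ ($J{\left(n \right)} = \left(256 + n\right) 2 n = 2 n \left(256 + n\right)$)
$u = \frac{12944263495}{595675776}$ ($u = - \frac{109831}{-106982} - \frac{230557}{2 \left(-232\right) \left(256 - 232\right)} = \left(-109831\right) \left(- \frac{1}{106982}\right) - \frac{230557}{2 \left(-232\right) 24} = \frac{109831}{106982} - \frac{230557}{-11136} = \frac{109831}{106982} - - \frac{230557}{11136} = \frac{109831}{106982} + \frac{230557}{11136} = \frac{12944263495}{595675776} \approx 21.73$)
$\sqrt{\frac{80031}{r{\left(-95,94 + 212 \right)}} + u} = \sqrt{\frac{80031}{94 + 212} + \frac{12944263495}{595675776}} = \sqrt{\frac{80031}{306} + \frac{12944263495}{595675776}} = \sqrt{80031 \cdot \frac{1}{306} + \frac{12944263495}{595675776}} = \sqrt{\frac{26677}{102} + \frac{12944263495}{595675776}} = \sqrt{\frac{2868526258807}{10126488192}} = \frac{\sqrt{453876520128922211046}}{1265811024}$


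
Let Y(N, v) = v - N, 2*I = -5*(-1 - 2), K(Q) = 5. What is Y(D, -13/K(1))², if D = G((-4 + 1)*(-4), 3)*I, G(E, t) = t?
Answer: 63001/100 ≈ 630.01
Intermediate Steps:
I = 15/2 (I = (-5*(-1 - 2))/2 = (-5*(-3))/2 = (½)*15 = 15/2 ≈ 7.5000)
D = 45/2 (D = 3*(15/2) = 45/2 ≈ 22.500)
Y(D, -13/K(1))² = (-13/5 - 1*45/2)² = (-13*⅕ - 45/2)² = (-13/5 - 45/2)² = (-251/10)² = 63001/100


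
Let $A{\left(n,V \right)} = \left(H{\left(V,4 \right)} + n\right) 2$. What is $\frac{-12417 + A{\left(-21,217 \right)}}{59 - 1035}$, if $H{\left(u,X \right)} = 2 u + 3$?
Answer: $\frac{11585}{976} \approx 11.87$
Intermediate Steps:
$H{\left(u,X \right)} = 3 + 2 u$
$A{\left(n,V \right)} = 6 + 2 n + 4 V$ ($A{\left(n,V \right)} = \left(\left(3 + 2 V\right) + n\right) 2 = \left(3 + n + 2 V\right) 2 = 6 + 2 n + 4 V$)
$\frac{-12417 + A{\left(-21,217 \right)}}{59 - 1035} = \frac{-12417 + \left(6 + 2 \left(-21\right) + 4 \cdot 217\right)}{59 - 1035} = \frac{-12417 + \left(6 - 42 + 868\right)}{-976} = \left(-12417 + 832\right) \left(- \frac{1}{976}\right) = \left(-11585\right) \left(- \frac{1}{976}\right) = \frac{11585}{976}$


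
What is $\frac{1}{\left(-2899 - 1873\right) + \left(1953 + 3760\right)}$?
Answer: $\frac{1}{941} \approx 0.0010627$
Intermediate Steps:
$\frac{1}{\left(-2899 - 1873\right) + \left(1953 + 3760\right)} = \frac{1}{\left(-2899 - 1873\right) + 5713} = \frac{1}{-4772 + 5713} = \frac{1}{941}$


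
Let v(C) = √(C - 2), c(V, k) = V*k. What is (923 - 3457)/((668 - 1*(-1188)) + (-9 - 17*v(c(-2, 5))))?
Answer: -4680298/3414877 - 86156*I*√3/3414877 ≈ -1.3706 - 0.043699*I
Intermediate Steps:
v(C) = √(-2 + C)
(923 - 3457)/((668 - 1*(-1188)) + (-9 - 17*v(c(-2, 5)))) = (923 - 3457)/((668 - 1*(-1188)) + (-9 - 17*√(-2 - 2*5))) = -2534/((668 + 1188) + (-9 - 17*√(-2 - 10))) = -2534/(1856 + (-9 - 34*I*√3)) = -2534/(1847 - 34*I*√3)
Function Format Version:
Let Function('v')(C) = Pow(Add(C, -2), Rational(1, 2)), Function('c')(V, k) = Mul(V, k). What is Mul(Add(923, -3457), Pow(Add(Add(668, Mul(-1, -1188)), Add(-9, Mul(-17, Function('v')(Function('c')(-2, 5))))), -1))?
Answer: Add(Rational(-4680298, 3414877), Mul(Rational(-86156, 3414877), I, Pow(3, Rational(1, 2)))) ≈ Add(-1.3706, Mul(-0.043699, I))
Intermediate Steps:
Function('v')(C) = Pow(Add(-2, C), Rational(1, 2))
Mul(Add(923, -3457), Pow(Add(Add(668, Mul(-1, -1188)), Add(-9, Mul(-17, Function('v')(Function('c')(-2, 5))))), -1)) = Mul(Add(923, -3457), Pow(Add(Add(668, Mul(-1, -1188)), Add(-9, Mul(-17, Pow(Add(-2, Mul(-2, 5)), Rational(1, 2))))), -1)) = Mul(-2534, Pow(Add(Add(668, 1188), Add(-9, Mul(-17, Pow(Add(-2, -10), Rational(1, 2))))), -1)) = Mul(-2534, Pow(Add(1856, Add(-9, Mul(-17, Pow(-12, Rational(1, 2))))), -1)) = Mul(-2534, Pow(Add(1856, Add(-9, Mul(-17, Mul(2, I, Pow(3, Rational(1, 2)))))), -1)) = Mul(-2534, Pow(Add(1856, Add(-9, Mul(-34, I, Pow(3, Rational(1, 2))))), -1)) = Mul(-2534, Pow(Add(1847, Mul(-34, I, Pow(3, Rational(1, 2)))), -1))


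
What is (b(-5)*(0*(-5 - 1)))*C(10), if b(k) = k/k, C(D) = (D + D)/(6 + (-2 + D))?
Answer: 0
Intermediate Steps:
C(D) = 2*D/(4 + D) (C(D) = (2*D)/(4 + D) = 2*D/(4 + D))
b(k) = 1
(b(-5)*(0*(-5 - 1)))*C(10) = (1*(0*(-5 - 1)))*(2*10/(4 + 10)) = (1*(0*(-6)))*(2*10/14) = (1*0)*(2*10*(1/14)) = 0*(10/7) = 0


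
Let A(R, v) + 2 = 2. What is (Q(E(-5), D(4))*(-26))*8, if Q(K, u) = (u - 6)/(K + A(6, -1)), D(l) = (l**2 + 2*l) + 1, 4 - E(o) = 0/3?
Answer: -988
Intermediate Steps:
E(o) = 4 (E(o) = 4 - 0/3 = 4 - 1*0 = 4 + 0 = 4)
A(R, v) = 0 (A(R, v) = -2 + 2 = 0)
D(l) = 1 + l**2 + 2*l
Q(K, u) = (-6 + u)/K (Q(K, u) = (u - 6)/(K + 0) = (-6 + u)/K)
(Q(E(-5), D(4))*(-26))*8 = (((-6 + (1 + 4**2 + 2*4))/4)*(-26))*8 = (((-6 + (1 + 16 + 8))/4)*(-26))*8 = (((-6 + 25)/4)*(-26))*8 = (((1/4)*19)*(-26))*8 = ((19/4)*(-26))*8 = -247/2*8 = -988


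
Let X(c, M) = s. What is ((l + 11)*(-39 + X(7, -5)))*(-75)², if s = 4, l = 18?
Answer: -5709375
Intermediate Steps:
X(c, M) = 4
((l + 11)*(-39 + X(7, -5)))*(-75)² = ((18 + 11)*(-39 + 4))*(-75)² = (29*(-35))*5625 = -1015*5625 = -5709375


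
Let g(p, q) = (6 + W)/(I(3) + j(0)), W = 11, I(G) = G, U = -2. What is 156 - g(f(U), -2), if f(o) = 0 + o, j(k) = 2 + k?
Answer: 763/5 ≈ 152.60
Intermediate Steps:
f(o) = o
g(p, q) = 17/5 (g(p, q) = (6 + 11)/(3 + (2 + 0)) = 17/(3 + 2) = 17/5)
156 - g(f(U), -2) = 156 - 1*17/5 = 156 - 17/5 = 763/5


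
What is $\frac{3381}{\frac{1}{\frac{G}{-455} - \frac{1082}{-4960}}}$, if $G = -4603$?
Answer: $\frac{1126510077}{32240} \approx 34941.0$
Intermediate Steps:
$\frac{3381}{\frac{1}{\frac{G}{-455} - \frac{1082}{-4960}}} = \frac{3381}{\frac{1}{- \frac{4603}{-455} - \frac{1082}{-4960}}} = \frac{3381}{\frac{1}{\left(-4603\right) \left(- \frac{1}{455}\right) - - \frac{541}{2480}}} = \frac{3381}{\frac{1}{\frac{4603}{455} + \frac{541}{2480}}} = \frac{3381}{\frac{1}{\frac{2332319}{225680}}} = \frac{3381}{\frac{225680}{2332319}} = 3381 \cdot \frac{2332319}{225680} = \frac{1126510077}{32240}$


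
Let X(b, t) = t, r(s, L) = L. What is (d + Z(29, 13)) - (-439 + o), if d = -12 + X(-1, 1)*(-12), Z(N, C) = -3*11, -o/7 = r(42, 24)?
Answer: 550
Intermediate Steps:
o = -168 (o = -7*24 = -168)
Z(N, C) = -33
d = -24 (d = -12 + 1*(-12) = -12 - 12 = -24)
(d + Z(29, 13)) - (-439 + o) = (-24 - 33) - (-439 - 168) = -57 - 1*(-607) = -57 + 607 = 550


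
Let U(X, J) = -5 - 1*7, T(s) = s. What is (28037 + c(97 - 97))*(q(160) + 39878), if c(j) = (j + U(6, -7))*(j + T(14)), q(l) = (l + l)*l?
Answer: 2538252782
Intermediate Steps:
U(X, J) = -12 (U(X, J) = -5 - 7 = -12)
q(l) = 2*l**2 (q(l) = (2*l)*l = 2*l**2)
c(j) = (-12 + j)*(14 + j) (c(j) = (j - 12)*(j + 14) = (-12 + j)*(14 + j))
(28037 + c(97 - 97))*(q(160) + 39878) = (28037 + (-168 + (97 - 97)**2 + 2*(97 - 97)))*(2*160**2 + 39878) = (28037 + (-168 + 0**2 + 2*0))*(2*25600 + 39878) = (28037 + (-168 + 0 + 0))*(51200 + 39878) = (28037 - 168)*91078 = 27869*91078 = 2538252782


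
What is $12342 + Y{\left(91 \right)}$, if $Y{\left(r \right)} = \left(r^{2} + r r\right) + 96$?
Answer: $29000$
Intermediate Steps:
$Y{\left(r \right)} = 96 + 2 r^{2}$ ($Y{\left(r \right)} = \left(r^{2} + r^{2}\right) + 96 = 2 r^{2} + 96 = 96 + 2 r^{2}$)
$12342 + Y{\left(91 \right)} = 12342 + \left(96 + 2 \cdot 91^{2}\right) = 12342 + \left(96 + 2 \cdot 8281\right) = 12342 + \left(96 + 16562\right) = 12342 + 16658 = 29000$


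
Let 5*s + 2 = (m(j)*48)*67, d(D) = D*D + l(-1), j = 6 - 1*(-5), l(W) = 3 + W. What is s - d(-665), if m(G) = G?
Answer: -2175761/5 ≈ -4.3515e+5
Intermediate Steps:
j = 11 (j = 6 + 5 = 11)
d(D) = 2 + D**2 (d(D) = D*D + (3 - 1) = D**2 + 2 = 2 + D**2)
s = 35374/5 (s = -2/5 + ((11*48)*67)/5 = -2/5 + (528*67)/5 = -2/5 + (1/5)*35376 = -2/5 + 35376/5 = 35374/5 ≈ 7074.8)
s - d(-665) = 35374/5 - (2 + (-665)**2) = 35374/5 - (2 + 442225) = 35374/5 - 1*442227 = 35374/5 - 442227 = -2175761/5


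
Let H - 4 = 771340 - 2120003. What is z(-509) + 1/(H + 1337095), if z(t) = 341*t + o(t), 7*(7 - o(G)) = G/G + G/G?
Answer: -2007074273/11564 ≈ -1.7356e+5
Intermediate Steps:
H = -1348659 (H = 4 + (771340 - 2120003) = 4 - 1348663 = -1348659)
o(G) = 47/7 (o(G) = 7 - (G/G + G/G)/7 = 7 - (1 + 1)/7 = 7 - 1/7*2 = 7 - 2/7 = 47/7)
z(t) = 47/7 + 341*t (z(t) = 341*t + 47/7 = 47/7 + 341*t)
z(-509) + 1/(H + 1337095) = (47/7 + 341*(-509)) + 1/(-1348659 + 1337095) = (47/7 - 173569) + 1/(-11564) = -1214936/7 - 1/11564 = -2007074273/11564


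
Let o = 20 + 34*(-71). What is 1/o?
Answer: -1/2394 ≈ -0.00041771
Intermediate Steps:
o = -2394 (o = 20 - 2414 = -2394)
1/o = 1/(-2394) = -1/2394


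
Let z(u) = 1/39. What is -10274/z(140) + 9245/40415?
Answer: -3238743089/8083 ≈ -4.0069e+5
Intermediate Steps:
z(u) = 1/39
-10274/z(140) + 9245/40415 = -10274/1/39 + 9245/40415 = -10274*39 + 9245*(1/40415) = -400686 + 1849/8083 = -3238743089/8083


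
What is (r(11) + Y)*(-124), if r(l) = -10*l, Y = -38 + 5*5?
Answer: 15252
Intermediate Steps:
Y = -13 (Y = -38 + 25 = -13)
(r(11) + Y)*(-124) = (-10*11 - 13)*(-124) = (-110 - 13)*(-124) = -123*(-124) = 15252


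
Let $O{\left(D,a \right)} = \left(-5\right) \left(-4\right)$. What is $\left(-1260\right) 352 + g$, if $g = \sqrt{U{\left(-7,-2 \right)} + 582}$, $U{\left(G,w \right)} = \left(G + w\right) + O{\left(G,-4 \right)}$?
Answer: $-443520 + \sqrt{593} \approx -4.435 \cdot 10^{5}$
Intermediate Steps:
$O{\left(D,a \right)} = 20$
$U{\left(G,w \right)} = 20 + G + w$ ($U{\left(G,w \right)} = \left(G + w\right) + 20 = 20 + G + w$)
$g = \sqrt{593}$ ($g = \sqrt{\left(20 - 7 - 2\right) + 582} = \sqrt{11 + 582} = \sqrt{593} \approx 24.352$)
$\left(-1260\right) 352 + g = \left(-1260\right) 352 + \sqrt{593} = -443520 + \sqrt{593}$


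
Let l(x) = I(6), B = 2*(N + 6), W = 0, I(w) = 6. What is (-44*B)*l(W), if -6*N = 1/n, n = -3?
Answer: -9592/3 ≈ -3197.3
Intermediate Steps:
N = 1/18 (N = -1/6/(-3) = -1/6*(-1/3) = 1/18 ≈ 0.055556)
B = 109/9 (B = 2*(1/18 + 6) = 2*(109/18) = 109/9 ≈ 12.111)
l(x) = 6
(-44*B)*l(W) = -44*109/9*6 = -4796/9*6 = -9592/3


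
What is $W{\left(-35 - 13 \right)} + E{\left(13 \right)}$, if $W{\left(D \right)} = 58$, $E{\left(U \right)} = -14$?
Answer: $44$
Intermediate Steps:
$W{\left(-35 - 13 \right)} + E{\left(13 \right)} = 58 - 14 = 44$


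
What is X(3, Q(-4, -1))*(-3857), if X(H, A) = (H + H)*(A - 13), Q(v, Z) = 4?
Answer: 208278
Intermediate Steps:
X(H, A) = 2*H*(-13 + A) (X(H, A) = (2*H)*(-13 + A) = 2*H*(-13 + A))
X(3, Q(-4, -1))*(-3857) = (2*3*(-13 + 4))*(-3857) = (2*3*(-9))*(-3857) = -54*(-3857) = 208278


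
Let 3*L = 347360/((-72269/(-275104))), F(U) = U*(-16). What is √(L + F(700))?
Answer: 8*√315494453648145/216807 ≈ 655.41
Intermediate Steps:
F(U) = -16*U
L = 95560125440/216807 (L = (347360/((-72269/(-275104))))/3 = (347360/((-72269*(-1/275104))))/3 = (347360/(72269/275104))/3 = (347360*(275104/72269))/3 = (⅓)*(95560125440/72269) = 95560125440/216807 ≈ 4.4076e+5)
√(L + F(700)) = √(95560125440/216807 - 16*700) = √(95560125440/216807 - 11200) = √(93131887040/216807) = 8*√315494453648145/216807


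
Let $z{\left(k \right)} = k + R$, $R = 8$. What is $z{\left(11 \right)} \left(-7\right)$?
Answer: $-133$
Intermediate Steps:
$z{\left(k \right)} = 8 + k$ ($z{\left(k \right)} = k + 8 = 8 + k$)
$z{\left(11 \right)} \left(-7\right) = \left(8 + 11\right) \left(-7\right) = 19 \left(-7\right) = -133$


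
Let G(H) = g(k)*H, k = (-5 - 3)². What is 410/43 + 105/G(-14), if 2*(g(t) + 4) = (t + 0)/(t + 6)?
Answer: 124255/10664 ≈ 11.652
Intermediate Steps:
k = 64 (k = (-8)² = 64)
g(t) = -4 + t/(2*(6 + t)) (g(t) = -4 + ((t + 0)/(t + 6))/2 = -4 + (t/(6 + t))/2 = -4 + t/(2*(6 + t)))
G(H) = -124*H/35 (G(H) = ((-48 - 7*64)/(2*(6 + 64)))*H = ((½)*(-48 - 448)/70)*H = ((½)*(1/70)*(-496))*H = -124*H/35)
410/43 + 105/G(-14) = 410/43 + 105/((-124/35*(-14))) = 410*(1/43) + 105/(248/5) = 410/43 + 105*(5/248) = 410/43 + 525/248 = 124255/10664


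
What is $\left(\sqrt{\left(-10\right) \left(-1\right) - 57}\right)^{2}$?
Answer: $-47$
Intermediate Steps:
$\left(\sqrt{\left(-10\right) \left(-1\right) - 57}\right)^{2} = \left(\sqrt{10 - 57}\right)^{2} = \left(\sqrt{-47}\right)^{2} = \left(i \sqrt{47}\right)^{2} = -47$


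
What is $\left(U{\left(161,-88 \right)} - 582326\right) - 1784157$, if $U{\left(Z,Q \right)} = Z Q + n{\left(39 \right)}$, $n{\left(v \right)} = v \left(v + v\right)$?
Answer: $-2377609$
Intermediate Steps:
$n{\left(v \right)} = 2 v^{2}$ ($n{\left(v \right)} = v 2 v = 2 v^{2}$)
$U{\left(Z,Q \right)} = 3042 + Q Z$ ($U{\left(Z,Q \right)} = Z Q + 2 \cdot 39^{2} = Q Z + 2 \cdot 1521 = Q Z + 3042 = 3042 + Q Z$)
$\left(U{\left(161,-88 \right)} - 582326\right) - 1784157 = \left(\left(3042 - 14168\right) - 582326\right) - 1784157 = \left(-11126 - 582326\right) - 1784157 = -593452 - 1784157 = -2377609$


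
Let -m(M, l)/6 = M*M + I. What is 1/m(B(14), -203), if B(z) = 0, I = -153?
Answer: 1/918 ≈ 0.0010893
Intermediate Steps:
m(M, l) = 918 - 6*M² (m(M, l) = -6*(M*M - 153) = -6*(M² - 153) = -6*(-153 + M²) = 918 - 6*M²)
1/m(B(14), -203) = 1/(918 - 6*0²) = 1/(918 - 6*0) = 1/(918 + 0) = 1/918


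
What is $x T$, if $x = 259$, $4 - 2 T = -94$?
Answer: $12691$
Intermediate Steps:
$T = 49$ ($T = 2 - -47 = 2 + 47 = 49$)
$x T = 259 \cdot 49 = 12691$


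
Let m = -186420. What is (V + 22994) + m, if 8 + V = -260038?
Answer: -423472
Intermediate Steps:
V = -260046 (V = -8 - 260038 = -260046)
(V + 22994) + m = (-260046 + 22994) - 186420 = -237052 - 186420 = -423472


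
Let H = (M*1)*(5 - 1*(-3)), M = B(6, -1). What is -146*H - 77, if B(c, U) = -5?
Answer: 5763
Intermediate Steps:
M = -5
H = -40 (H = (-5*1)*(5 - 1*(-3)) = -5*(5 + 3) = -5*8 = -40)
-146*H - 77 = -146*(-40) - 77 = 5840 - 77 = 5763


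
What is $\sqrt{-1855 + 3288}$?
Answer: $\sqrt{1433} \approx 37.855$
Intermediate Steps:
$\sqrt{-1855 + 3288} = \sqrt{1433}$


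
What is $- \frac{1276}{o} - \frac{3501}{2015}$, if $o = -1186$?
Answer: $- \frac{790523}{1194895} \approx -0.66158$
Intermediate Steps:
$- \frac{1276}{o} - \frac{3501}{2015} = - \frac{1276}{-1186} - \frac{3501}{2015} = \left(-1276\right) \left(- \frac{1}{1186}\right) - \frac{3501}{2015} = \frac{638}{593} - \frac{3501}{2015} = - \frac{790523}{1194895}$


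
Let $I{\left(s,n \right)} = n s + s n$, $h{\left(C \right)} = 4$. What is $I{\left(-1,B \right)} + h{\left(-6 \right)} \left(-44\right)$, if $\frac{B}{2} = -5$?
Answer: $-156$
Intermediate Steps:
$B = -10$ ($B = 2 \left(-5\right) = -10$)
$I{\left(s,n \right)} = 2 n s$ ($I{\left(s,n \right)} = n s + n s = 2 n s$)
$I{\left(-1,B \right)} + h{\left(-6 \right)} \left(-44\right) = 2 \left(-10\right) \left(-1\right) + 4 \left(-44\right) = 20 - 176 = -156$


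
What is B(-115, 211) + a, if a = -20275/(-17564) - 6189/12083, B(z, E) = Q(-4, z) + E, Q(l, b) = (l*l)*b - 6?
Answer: -346852923391/212225812 ≈ -1634.4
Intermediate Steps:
Q(l, b) = -6 + b*l**2 (Q(l, b) = l**2*b - 6 = b*l**2 - 6 = -6 + b*l**2)
B(z, E) = -6 + E + 16*z (B(z, E) = (-6 + z*(-4)**2) + E = (-6 + z*16) + E = (-6 + 16*z) + E = -6 + E + 16*z)
a = 136279229/212225812 (a = -20275*(-1/17564) - 6189*1/12083 = 20275/17564 - 6189/12083 = 136279229/212225812 ≈ 0.64214)
B(-115, 211) + a = (-6 + 211 + 16*(-115)) + 136279229/212225812 = (-6 + 211 - 1840) + 136279229/212225812 = -1635 + 136279229/212225812 = -346852923391/212225812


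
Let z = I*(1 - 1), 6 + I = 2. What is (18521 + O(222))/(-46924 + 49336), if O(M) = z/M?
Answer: 18521/2412 ≈ 7.6787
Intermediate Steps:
I = -4 (I = -6 + 2 = -4)
z = 0 (z = -4*(1 - 1) = -4*0 = 0)
O(M) = 0 (O(M) = 0/M = 0)
(18521 + O(222))/(-46924 + 49336) = (18521 + 0)/(-46924 + 49336) = 18521/2412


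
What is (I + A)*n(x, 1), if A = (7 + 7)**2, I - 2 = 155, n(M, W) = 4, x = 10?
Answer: 1412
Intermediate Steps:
I = 157 (I = 2 + 155 = 157)
A = 196 (A = 14**2 = 196)
(I + A)*n(x, 1) = (157 + 196)*4 = 353*4 = 1412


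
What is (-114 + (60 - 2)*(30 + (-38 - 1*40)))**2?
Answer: 8398404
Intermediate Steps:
(-114 + (60 - 2)*(30 + (-38 - 1*40)))**2 = (-114 + 58*(30 + (-38 - 40)))**2 = (-114 + 58*(30 - 78))**2 = (-114 + 58*(-48))**2 = (-114 - 2784)**2 = (-2898)**2 = 8398404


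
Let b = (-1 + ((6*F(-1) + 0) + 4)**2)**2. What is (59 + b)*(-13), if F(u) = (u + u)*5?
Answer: -127767692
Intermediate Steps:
F(u) = 10*u (F(u) = (2*u)*5 = 10*u)
b = 9828225 (b = (-1 + ((6*(10*(-1)) + 0) + 4)**2)**2 = (-1 + ((6*(-10) + 0) + 4)**2)**2 = (-1 + ((-60 + 0) + 4)**2)**2 = (-1 + (-60 + 4)**2)**2 = (-1 + (-56)**2)**2 = (-1 + 3136)**2 = 3135**2 = 9828225)
(59 + b)*(-13) = (59 + 9828225)*(-13) = 9828284*(-13) = -127767692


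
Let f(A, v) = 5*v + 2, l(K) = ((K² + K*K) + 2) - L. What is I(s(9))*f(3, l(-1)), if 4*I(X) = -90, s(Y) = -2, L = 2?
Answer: -270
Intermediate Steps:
l(K) = 2*K² (l(K) = ((K² + K*K) + 2) - 1*2 = ((K² + K²) + 2) - 2 = (2*K² + 2) - 2 = (2 + 2*K²) - 2 = 2*K²)
I(X) = -45/2 (I(X) = (¼)*(-90) = -45/2)
f(A, v) = 2 + 5*v
I(s(9))*f(3, l(-1)) = -45*(2 + 5*(2*(-1)²))/2 = -45*(2 + 5*(2*1))/2 = -45*(2 + 5*2)/2 = -45*(2 + 10)/2 = -45/2*12 = -270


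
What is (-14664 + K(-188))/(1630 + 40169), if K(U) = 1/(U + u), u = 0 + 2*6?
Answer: -2580865/7356624 ≈ -0.35082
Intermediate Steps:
u = 12 (u = 0 + 12 = 12)
K(U) = 1/(12 + U) (K(U) = 1/(U + 12) = 1/(12 + U))
(-14664 + K(-188))/(1630 + 40169) = (-14664 + 1/(12 - 188))/(1630 + 40169) = (-14664 + 1/(-176))/41799 = (-14664 - 1/176)*(1/41799) = -2580865/176*1/41799 = -2580865/7356624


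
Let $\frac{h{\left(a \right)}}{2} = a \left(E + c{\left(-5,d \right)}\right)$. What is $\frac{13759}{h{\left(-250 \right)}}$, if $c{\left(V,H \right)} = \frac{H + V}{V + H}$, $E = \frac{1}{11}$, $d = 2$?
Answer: $- \frac{151349}{6000} \approx -25.225$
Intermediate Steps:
$E = \frac{1}{11} \approx 0.090909$
$c{\left(V,H \right)} = 1$ ($c{\left(V,H \right)} = \frac{H + V}{H + V} = 1$)
$h{\left(a \right)} = \frac{24 a}{11}$ ($h{\left(a \right)} = 2 a \left(\frac{1}{11} + 1\right) = 2 a \frac{12}{11} = 2 \frac{12 a}{11} = \frac{24 a}{11}$)
$\frac{13759}{h{\left(-250 \right)}} = \frac{13759}{\frac{24}{11} \left(-250\right)} = \frac{13759}{- \frac{6000}{11}} = 13759 \left(- \frac{11}{6000}\right) = - \frac{151349}{6000}$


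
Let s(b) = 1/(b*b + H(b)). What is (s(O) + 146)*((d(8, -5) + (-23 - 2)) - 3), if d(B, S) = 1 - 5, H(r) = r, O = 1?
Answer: -4688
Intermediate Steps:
d(B, S) = -4
s(b) = 1/(b + b²) (s(b) = 1/(b*b + b) = 1/(b² + b) = 1/(b + b²))
(s(O) + 146)*((d(8, -5) + (-23 - 2)) - 3) = (1/(1*(1 + 1)) + 146)*((-4 + (-23 - 2)) - 3) = (1/2 + 146)*((-4 - 25) - 3) = (1*(½) + 146)*(-29 - 3) = (½ + 146)*(-32) = (293/2)*(-32) = -4688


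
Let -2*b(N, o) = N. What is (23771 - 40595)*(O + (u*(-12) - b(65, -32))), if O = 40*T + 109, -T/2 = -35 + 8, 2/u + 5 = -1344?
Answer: -52234271940/1349 ≈ -3.8721e+7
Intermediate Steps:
u = -2/1349 (u = 2/(-5 - 1344) = 2/(-1349) = 2*(-1/1349) = -2/1349 ≈ -0.0014826)
T = 54 (T = -2*(-35 + 8) = -2*(-27) = 54)
b(N, o) = -N/2
O = 2269 (O = 40*54 + 109 = 2160 + 109 = 2269)
(23771 - 40595)*(O + (u*(-12) - b(65, -32))) = (23771 - 40595)*(2269 + (-2/1349*(-12) - (-1)*65/2)) = -16824*(2269 + (24/1349 - 1*(-65/2))) = -16824*(2269 + (24/1349 + 65/2)) = -16824*(2269 + 87733/2698) = -16824*6209495/2698 = -52234271940/1349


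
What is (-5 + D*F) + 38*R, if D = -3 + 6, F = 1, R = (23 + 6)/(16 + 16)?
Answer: 519/16 ≈ 32.438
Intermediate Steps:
R = 29/32 ≈ 0.90625
D = 3
(-5 + D*F) + 38*R = (-5 + 3*1) + 38*(29/32) = (-5 + 3) + 551/16 = -2 + 551/16 = 519/16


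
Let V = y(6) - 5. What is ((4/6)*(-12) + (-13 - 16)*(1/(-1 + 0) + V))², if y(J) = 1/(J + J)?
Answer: 3853369/144 ≈ 26760.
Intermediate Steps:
y(J) = 1/(2*J)
V = -59/12 (V = (½)/6 - 5 = (½)*(⅙) - 5 = 1/12 - 5 = -59/12 ≈ -4.9167)
((4/6)*(-12) + (-13 - 16)*(1/(-1 + 0) + V))² = ((4/6)*(-12) + (-13 - 16)*(1/(-1 + 0) - 59/12))² = ((4*(⅙))*(-12) - 29*(1/(-1) - 59/12))² = ((⅔)*(-12) - 29*(-1 - 59/12))² = (-8 - 29*(-71/12))² = (-8 + 2059/12)² = (1963/12)² = 3853369/144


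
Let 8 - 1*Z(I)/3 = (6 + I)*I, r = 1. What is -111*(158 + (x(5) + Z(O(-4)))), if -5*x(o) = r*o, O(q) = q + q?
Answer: -14763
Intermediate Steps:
O(q) = 2*q
Z(I) = 24 - 3*I*(6 + I) (Z(I) = 24 - 3*(6 + I)*I = 24 - 3*I*(6 + I))
x(o) = -o/5
-111*(158 + (x(5) + Z(O(-4)))) = -111*(158 + (-1/5*5 + (24 - 36*(-4) - 3*(2*(-4))**2))) = -111*(158 + (-1 + (24 - 18*(-8) - 3*(-8)**2))) = -111*(158 + (-1 + (24 + 144 - 3*64))) = -111*(158 + (-1 + (24 + 144 - 192))) = -111*(158 + (-1 - 24)) = -111*(158 - 25) = -111*133 = -14763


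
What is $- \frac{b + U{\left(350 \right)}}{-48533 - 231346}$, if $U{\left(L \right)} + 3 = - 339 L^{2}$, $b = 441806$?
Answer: $- \frac{41085697}{279879} \approx -146.8$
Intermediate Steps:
$U{\left(L \right)} = -3 - 339 L^{2}$
$- \frac{b + U{\left(350 \right)}}{-48533 - 231346} = - \frac{441806 - \left(3 + 339 \cdot 350^{2}\right)}{-48533 - 231346} = - \frac{441806 - 41527503}{-279879} = - \frac{\left(441806 - 41527503\right) \left(-1\right)}{279879} = - \frac{\left(-41085697\right) \left(-1\right)}{279879} = \left(-1\right) \frac{41085697}{279879} = - \frac{41085697}{279879}$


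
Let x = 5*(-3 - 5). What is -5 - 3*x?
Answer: 115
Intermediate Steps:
x = -40 (x = 5*(-8) = -40)
-5 - 3*x = -5 - 3*(-40) = -5 + 120 = 115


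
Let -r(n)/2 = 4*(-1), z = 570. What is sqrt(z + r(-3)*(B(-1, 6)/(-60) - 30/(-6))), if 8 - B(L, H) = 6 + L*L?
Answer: 2*sqrt(34305)/15 ≈ 24.695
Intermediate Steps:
r(n) = 8 (r(n) = -8*(-1) = -2*(-4) = 8)
B(L, H) = 2 - L**2 (B(L, H) = 8 - (6 + L*L) = 8 - (6 + L**2) = 8 + (-6 - L**2) = 2 - L**2)
sqrt(z + r(-3)*(B(-1, 6)/(-60) - 30/(-6))) = sqrt(570 + 8*((2 - 1*(-1)**2)/(-60) - 30/(-6))) = sqrt(570 + 8*((2 - 1*1)*(-1/60) - 30*(-1/6))) = sqrt(570 + 8*((2 - 1)*(-1/60) + 5)) = sqrt(570 + 8*(1*(-1/60) + 5)) = sqrt(570 + 8*(-1/60 + 5)) = sqrt(570 + 8*(299/60)) = sqrt(570 + 598/15) = sqrt(9148/15) = 2*sqrt(34305)/15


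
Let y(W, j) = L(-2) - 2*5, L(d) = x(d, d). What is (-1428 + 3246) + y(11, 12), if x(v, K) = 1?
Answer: 1809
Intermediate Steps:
L(d) = 1
y(W, j) = -9 (y(W, j) = 1 - 2*5 = 1 - 10 = -9)
(-1428 + 3246) + y(11, 12) = (-1428 + 3246) - 9 = 1818 - 9 = 1809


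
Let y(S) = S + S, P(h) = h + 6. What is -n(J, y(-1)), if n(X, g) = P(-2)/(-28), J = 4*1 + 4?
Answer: ⅐ ≈ 0.14286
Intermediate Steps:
P(h) = 6 + h
y(S) = 2*S
J = 8 (J = 4 + 4 = 8)
n(X, g) = -⅐ (n(X, g) = (6 - 2)/(-28) = 4*(-1/28) = -⅐)
-n(J, y(-1)) = -1*(-⅐) = ⅐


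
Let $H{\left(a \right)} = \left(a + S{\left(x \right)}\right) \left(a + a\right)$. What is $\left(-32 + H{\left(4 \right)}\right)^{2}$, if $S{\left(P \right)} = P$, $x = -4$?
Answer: $1024$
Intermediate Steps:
$H{\left(a \right)} = 2 a \left(-4 + a\right)$ ($H{\left(a \right)} = \left(a - 4\right) \left(a + a\right) = \left(-4 + a\right) 2 a = 2 a \left(-4 + a\right)$)
$\left(-32 + H{\left(4 \right)}\right)^{2} = \left(-32 + 2 \cdot 4 \left(-4 + 4\right)\right)^{2} = \left(-32 + 2 \cdot 4 \cdot 0\right)^{2} = \left(-32 + 0\right)^{2} = \left(-32\right)^{2} = 1024$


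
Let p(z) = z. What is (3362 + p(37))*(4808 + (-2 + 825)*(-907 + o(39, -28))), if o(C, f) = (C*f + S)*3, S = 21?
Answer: -11508850848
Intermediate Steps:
o(C, f) = 63 + 3*C*f (o(C, f) = (C*f + 21)*3 = (21 + C*f)*3 = 63 + 3*C*f)
(3362 + p(37))*(4808 + (-2 + 825)*(-907 + o(39, -28))) = (3362 + 37)*(4808 + (-2 + 825)*(-907 + (63 + 3*39*(-28)))) = 3399*(4808 + 823*(-907 + (63 - 3276))) = 3399*(4808 + 823*(-907 - 3213)) = 3399*(4808 + 823*(-4120)) = 3399*(4808 - 3390760) = 3399*(-3385952) = -11508850848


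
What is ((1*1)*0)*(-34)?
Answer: 0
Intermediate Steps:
((1*1)*0)*(-34) = (1*0)*(-34) = 0*(-34) = 0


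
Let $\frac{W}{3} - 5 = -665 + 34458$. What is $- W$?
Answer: $-101394$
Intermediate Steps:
$W = 101394$ ($W = 15 + 3 \left(-665 + 34458\right) = 15 + 3 \cdot 33793 = 15 + 101379 = 101394$)
$- W = \left(-1\right) 101394 = -101394$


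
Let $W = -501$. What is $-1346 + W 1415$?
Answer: $-710261$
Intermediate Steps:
$-1346 + W 1415 = -1346 - 708915 = -710261$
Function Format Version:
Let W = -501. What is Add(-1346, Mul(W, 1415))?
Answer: -710261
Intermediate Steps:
Add(-1346, Mul(W, 1415)) = Add(-1346, Mul(-501, 1415)) = Add(-1346, -708915) = -710261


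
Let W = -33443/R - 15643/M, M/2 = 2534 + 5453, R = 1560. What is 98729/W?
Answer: -1230135695880/279310781 ≈ -4404.2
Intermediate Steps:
M = 15974 (M = 2*(2534 + 5453) = 2*7987 = 15974)
W = -279310781/12459720 (W = -33443/1560 - 15643/15974 = -279310781/12459720 ≈ -22.417)
98729/W = 98729/(-279310781/12459720) = 98729*(-12459720/279310781) = -1230135695880/279310781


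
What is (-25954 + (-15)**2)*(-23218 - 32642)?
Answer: 1437221940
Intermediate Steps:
(-25954 + (-15)**2)*(-23218 - 32642) = (-25954 + 225)*(-55860) = -25729*(-55860) = 1437221940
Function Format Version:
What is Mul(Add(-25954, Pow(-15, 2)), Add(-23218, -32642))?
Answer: 1437221940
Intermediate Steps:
Mul(Add(-25954, Pow(-15, 2)), Add(-23218, -32642)) = Mul(Add(-25954, 225), -55860) = Mul(-25729, -55860) = 1437221940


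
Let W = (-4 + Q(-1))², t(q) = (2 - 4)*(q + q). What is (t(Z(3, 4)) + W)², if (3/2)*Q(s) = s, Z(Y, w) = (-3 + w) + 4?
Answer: 256/81 ≈ 3.1605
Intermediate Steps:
Z(Y, w) = 1 + w
t(q) = -4*q
Q(s) = 2*s/3
W = 196/9 (W = (-4 + (⅔)*(-1))² = (-4 - ⅔)² = (-14/3)² = 196/9 ≈ 21.778)
(t(Z(3, 4)) + W)² = (-4*(1 + 4) + 196/9)² = (-4*5 + 196/9)² = (-20 + 196/9)² = (16/9)² = 256/81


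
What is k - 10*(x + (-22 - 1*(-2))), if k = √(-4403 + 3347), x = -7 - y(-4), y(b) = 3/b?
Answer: 525/2 + 4*I*√66 ≈ 262.5 + 32.496*I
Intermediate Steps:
x = -25/4 (x = -7 - 3/(-4) = -7 - 3*(-1)/4 = -7 - 1*(-¾) = -7 + ¾ = -25/4 ≈ -6.2500)
k = 4*I*√66 (k = √(-1056) = 4*I*√66 ≈ 32.496*I)
k - 10*(x + (-22 - 1*(-2))) = 4*I*√66 - 10*(-25/4 + (-22 - 1*(-2))) = 4*I*√66 - 10*(-25/4 + (-22 + 2)) = 4*I*√66 - 10*(-25/4 - 20) = 4*I*√66 - 10*(-105)/4 = 4*I*√66 - 1*(-525/2) = 4*I*√66 + 525/2 = 525/2 + 4*I*√66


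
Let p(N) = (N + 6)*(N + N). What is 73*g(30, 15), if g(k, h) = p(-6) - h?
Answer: -1095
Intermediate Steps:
p(N) = 2*N*(6 + N) (p(N) = (6 + N)*(2*N) = 2*N*(6 + N))
g(k, h) = -h (g(k, h) = 2*(-6)*(6 - 6) - h = 2*(-6)*0 - h = 0 - h = -h)
73*g(30, 15) = 73*(-1*15) = 73*(-15) = -1095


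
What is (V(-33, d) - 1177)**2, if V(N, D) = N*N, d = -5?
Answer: 7744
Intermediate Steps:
V(N, D) = N**2
(V(-33, d) - 1177)**2 = ((-33)**2 - 1177)**2 = (1089 - 1177)**2 = (-88)**2 = 7744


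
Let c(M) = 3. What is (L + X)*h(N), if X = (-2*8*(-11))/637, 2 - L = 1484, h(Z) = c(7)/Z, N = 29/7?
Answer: -2831574/2639 ≈ -1073.0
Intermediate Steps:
N = 29/7 (N = 29*(⅐) = 29/7 ≈ 4.1429)
h(Z) = 3/Z
L = -1482 (L = 2 - 1*1484 = 2 - 1484 = -1482)
X = 176/637 (X = -16*(-11)*(1/637) = 176*(1/637) = 176/637 ≈ 0.27630)
(L + X)*h(N) = (-1482 + 176/637)*(3/(29/7)) = -2831574*7/(637*29) = -943858/637*21/29 = -2831574/2639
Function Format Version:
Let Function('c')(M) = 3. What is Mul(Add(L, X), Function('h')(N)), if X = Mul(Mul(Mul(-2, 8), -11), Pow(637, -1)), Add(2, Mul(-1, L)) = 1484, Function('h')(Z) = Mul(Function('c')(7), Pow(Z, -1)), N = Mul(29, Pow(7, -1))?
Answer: Rational(-2831574, 2639) ≈ -1073.0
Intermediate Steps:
N = Rational(29, 7) (N = Mul(29, Rational(1, 7)) = Rational(29, 7) ≈ 4.1429)
Function('h')(Z) = Mul(3, Pow(Z, -1))
L = -1482 (L = Add(2, Mul(-1, 1484)) = Add(2, -1484) = -1482)
X = Rational(176, 637) (X = Mul(Mul(-16, -11), Rational(1, 637)) = Mul(176, Rational(1, 637)) = Rational(176, 637) ≈ 0.27630)
Mul(Add(L, X), Function('h')(N)) = Mul(Add(-1482, Rational(176, 637)), Mul(3, Pow(Rational(29, 7), -1))) = Mul(Rational(-943858, 637), Mul(3, Rational(7, 29))) = Mul(Rational(-943858, 637), Rational(21, 29)) = Rational(-2831574, 2639)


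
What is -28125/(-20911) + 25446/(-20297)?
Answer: 38751819/424430567 ≈ 0.091303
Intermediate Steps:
-28125/(-20911) + 25446/(-20297) = -28125*(-1/20911) + 25446*(-1/20297) = 28125/20911 - 25446/20297 = 38751819/424430567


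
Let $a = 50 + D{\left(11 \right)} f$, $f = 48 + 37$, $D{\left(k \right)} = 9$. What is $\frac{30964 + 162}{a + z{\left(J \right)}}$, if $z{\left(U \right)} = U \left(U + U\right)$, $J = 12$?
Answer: $\frac{31126}{1103} \approx 28.219$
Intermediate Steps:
$f = 85$
$a = 815$ ($a = 50 + 9 \cdot 85 = 50 + 765 = 815$)
$z{\left(U \right)} = 2 U^{2}$ ($z{\left(U \right)} = U 2 U = 2 U^{2}$)
$\frac{30964 + 162}{a + z{\left(J \right)}} = \frac{30964 + 162}{815 + 2 \cdot 12^{2}} = \frac{31126}{815 + 2 \cdot 144} = \frac{31126}{815 + 288} = \frac{31126}{1103}$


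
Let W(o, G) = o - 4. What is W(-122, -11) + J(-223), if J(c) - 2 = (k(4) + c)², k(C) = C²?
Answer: 42725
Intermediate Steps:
W(o, G) = -4 + o
J(c) = 2 + (16 + c)² (J(c) = 2 + (4² + c)² = 2 + (16 + c)²)
W(-122, -11) + J(-223) = (-4 - 122) + (2 + (16 - 223)²) = -126 + (2 + (-207)²) = -126 + (2 + 42849) = -126 + 42851 = 42725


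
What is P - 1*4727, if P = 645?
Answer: -4082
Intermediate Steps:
P - 1*4727 = 645 - 1*4727 = 645 - 4727 = -4082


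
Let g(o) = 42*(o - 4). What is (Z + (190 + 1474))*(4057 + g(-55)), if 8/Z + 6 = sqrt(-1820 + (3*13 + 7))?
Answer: 2377809784/905 - 6316*I*sqrt(1774)/905 ≈ 2.6274e+6 - 293.95*I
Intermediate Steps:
g(o) = -168 + 42*o (g(o) = 42*(-4 + o) = -168 + 42*o)
Z = 8/(-6 + I*sqrt(1774)) (Z = 8/(-6 + sqrt(-1820 + (3*13 + 7))) = 8/(-6 + sqrt(-1820 + (39 + 7))) = 8/(-6 + sqrt(-1820 + 46)) = 8/(-6 + sqrt(-1774)) = 8/(-6 + I*sqrt(1774)) ≈ -0.026519 - 0.18616*I)
(Z + (190 + 1474))*(4057 + g(-55)) = ((-24/905 - 4*I*sqrt(1774)/905) + (190 + 1474))*(4057 + (-168 + 42*(-55))) = ((-24/905 - 4*I*sqrt(1774)/905) + 1664)*(4057 + (-168 - 2310)) = (1505896/905 - 4*I*sqrt(1774)/905)*(4057 - 2478) = (1505896/905 - 4*I*sqrt(1774)/905)*1579 = 2377809784/905 - 6316*I*sqrt(1774)/905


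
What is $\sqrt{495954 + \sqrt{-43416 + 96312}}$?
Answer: $\sqrt{495954 + 4 \sqrt{3306}} \approx 704.4$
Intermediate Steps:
$\sqrt{495954 + \sqrt{-43416 + 96312}} = \sqrt{495954 + \sqrt{52896}} = \sqrt{495954 + 4 \sqrt{3306}}$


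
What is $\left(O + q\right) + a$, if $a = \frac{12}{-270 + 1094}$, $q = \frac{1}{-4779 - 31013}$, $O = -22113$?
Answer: $- \frac{81521201503}{3686576} \approx -22113.0$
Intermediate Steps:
$q = - \frac{1}{35792}$ ($q = \frac{1}{-35792} = - \frac{1}{35792} \approx -2.7939 \cdot 10^{-5}$)
$a = \frac{3}{206}$ ($a = \frac{12}{824} = 12 \cdot \frac{1}{824} = \frac{3}{206} \approx 0.014563$)
$\left(O + q\right) + a = \left(-22113 - \frac{1}{35792}\right) + \frac{3}{206} = - \frac{791468497}{35792} + \frac{3}{206} = - \frac{81521201503}{3686576}$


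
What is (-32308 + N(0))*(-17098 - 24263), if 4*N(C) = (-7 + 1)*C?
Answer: 1336291188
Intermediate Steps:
N(C) = -3*C/2 (N(C) = ((-7 + 1)*C)/4 = (-6*C)/4 = -3*C/2)
(-32308 + N(0))*(-17098 - 24263) = (-32308 - 3/2*0)*(-17098 - 24263) = (-32308 + 0)*(-41361) = -32308*(-41361) = 1336291188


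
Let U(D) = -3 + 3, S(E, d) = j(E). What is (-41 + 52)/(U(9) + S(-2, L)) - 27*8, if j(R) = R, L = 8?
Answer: -443/2 ≈ -221.50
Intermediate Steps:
S(E, d) = E
U(D) = 0
(-41 + 52)/(U(9) + S(-2, L)) - 27*8 = (-41 + 52)/(0 - 2) - 27*8 = 11/(-2) - 216 = 11*(-½) - 216 = -11/2 - 216 = -443/2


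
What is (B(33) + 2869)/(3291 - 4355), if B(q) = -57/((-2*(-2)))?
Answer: -601/224 ≈ -2.6830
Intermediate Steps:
B(q) = -57/4
(B(33) + 2869)/(3291 - 4355) = (-57/4 + 2869)/(3291 - 4355) = (11419/4)/(-1064) = (11419/4)*(-1/1064) = -601/224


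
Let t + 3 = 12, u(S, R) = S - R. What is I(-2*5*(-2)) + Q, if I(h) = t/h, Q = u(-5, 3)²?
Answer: 1289/20 ≈ 64.450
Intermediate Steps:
t = 9 (t = -3 + 12 = 9)
Q = 64 (Q = (-5 - 1*3)² = (-5 - 3)² = (-8)² = 64)
I(h) = 9/h
I(-2*5*(-2)) + Q = 9/((-2*5*(-2))) + 64 = 9/((-10*(-2))) + 64 = 9/20 + 64 = 1289/20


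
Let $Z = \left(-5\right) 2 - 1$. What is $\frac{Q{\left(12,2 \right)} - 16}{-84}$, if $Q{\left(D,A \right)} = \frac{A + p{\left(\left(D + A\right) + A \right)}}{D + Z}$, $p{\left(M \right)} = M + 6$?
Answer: $- \frac{2}{21} \approx -0.095238$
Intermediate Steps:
$Z = -11$ ($Z = -10 - 1 = -11$)
$p{\left(M \right)} = 6 + M$
$Q{\left(D,A \right)} = \frac{6 + D + 3 A}{-11 + D}$ ($Q{\left(D,A \right)} = \frac{A + \left(6 + \left(\left(D + A\right) + A\right)\right)}{D - 11} = \frac{A + \left(6 + \left(\left(A + D\right) + A\right)\right)}{-11 + D} = \frac{A + \left(6 + \left(D + 2 A\right)\right)}{-11 + D} = \frac{A + \left(6 + D + 2 A\right)}{-11 + D} = \frac{6 + D + 3 A}{-11 + D}$)
$\frac{Q{\left(12,2 \right)} - 16}{-84} = \frac{\frac{6 + 12 + 3 \cdot 2}{-11 + 12} - 16}{-84} = \left(\frac{6 + 12 + 6}{1} - 16\right) \left(- \frac{1}{84}\right) = \left(1 \cdot 24 - 16\right) \left(- \frac{1}{84}\right) = \left(24 - 16\right) \left(- \frac{1}{84}\right) = 8 \left(- \frac{1}{84}\right) = - \frac{2}{21}$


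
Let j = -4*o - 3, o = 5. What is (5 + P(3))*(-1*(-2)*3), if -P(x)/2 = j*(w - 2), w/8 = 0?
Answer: -522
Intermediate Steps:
w = 0 (w = 8*0 = 0)
j = -23 (j = -4*5 - 3 = -20 - 3 = -23)
P(x) = -92 (P(x) = -(-46)*(0 - 2) = -(-46)*(-2) = -2*46 = -92)
(5 + P(3))*(-1*(-2)*3) = (5 - 92)*(-1*(-2)*3) = -174*3 = -87*6 = -522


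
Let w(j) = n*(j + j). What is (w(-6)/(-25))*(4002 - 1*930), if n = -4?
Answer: -147456/25 ≈ -5898.2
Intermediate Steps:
w(j) = -8*j (w(j) = -4*(j + j) = -8*j)
(w(-6)/(-25))*(4002 - 1*930) = (-8*(-6)/(-25))*(4002 - 1*930) = (48*(-1/25))*(4002 - 930) = -48/25*3072 = -147456/25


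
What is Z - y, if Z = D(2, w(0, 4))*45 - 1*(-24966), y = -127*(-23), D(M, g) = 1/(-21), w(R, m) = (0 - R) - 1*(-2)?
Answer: 154300/7 ≈ 22043.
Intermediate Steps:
w(R, m) = 2 - R (w(R, m) = -R + 2 = 2 - R)
D(M, g) = -1/21
y = 2921
Z = 174747/7 (Z = -1/21*45 - 1*(-24966) = -15/7 + 24966 = 174747/7 ≈ 24964.)
Z - y = 174747/7 - 1*2921 = 174747/7 - 2921 = 154300/7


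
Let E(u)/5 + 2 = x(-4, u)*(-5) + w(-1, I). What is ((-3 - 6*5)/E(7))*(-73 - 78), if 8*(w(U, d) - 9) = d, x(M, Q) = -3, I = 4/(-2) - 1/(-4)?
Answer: 159456/3485 ≈ 45.755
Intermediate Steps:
I = -7/4 (I = 4*(-1/2) - 1*(-1/4) = -2 + 1/4 = -7/4 ≈ -1.7500)
w(U, d) = 9 + d/8
E(u) = 3485/32 (E(u) = -10 + 5*(-3*(-5) + (9 + (1/8)*(-7/4))) = -10 + 5*(15 + (9 - 7/32)) = -10 + 5*(15 + 281/32) = -10 + 5*(761/32) = -10 + 3805/32 = 3485/32)
((-3 - 6*5)/E(7))*(-73 - 78) = ((-3 - 6*5)/(3485/32))*(-73 - 78) = ((-3 - 30)*(32/3485))*(-151) = -33*32/3485*(-151) = -1056/3485*(-151) = 159456/3485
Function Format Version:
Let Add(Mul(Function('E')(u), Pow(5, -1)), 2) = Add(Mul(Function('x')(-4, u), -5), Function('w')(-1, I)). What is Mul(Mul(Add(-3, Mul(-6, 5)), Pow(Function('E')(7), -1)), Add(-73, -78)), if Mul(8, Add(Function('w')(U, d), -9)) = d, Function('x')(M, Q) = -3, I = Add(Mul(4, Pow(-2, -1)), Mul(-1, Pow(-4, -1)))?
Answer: Rational(159456, 3485) ≈ 45.755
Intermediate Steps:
I = Rational(-7, 4) (I = Add(Mul(4, Rational(-1, 2)), Mul(-1, Rational(-1, 4))) = Add(-2, Rational(1, 4)) = Rational(-7, 4) ≈ -1.7500)
Function('w')(U, d) = Add(9, Mul(Rational(1, 8), d))
Function('E')(u) = Rational(3485, 32) (Function('E')(u) = Add(-10, Mul(5, Add(Mul(-3, -5), Add(9, Mul(Rational(1, 8), Rational(-7, 4)))))) = Add(-10, Mul(5, Add(15, Add(9, Rational(-7, 32))))) = Add(-10, Mul(5, Add(15, Rational(281, 32)))) = Add(-10, Mul(5, Rational(761, 32))) = Add(-10, Rational(3805, 32)) = Rational(3485, 32))
Mul(Mul(Add(-3, Mul(-6, 5)), Pow(Function('E')(7), -1)), Add(-73, -78)) = Mul(Mul(Add(-3, Mul(-6, 5)), Pow(Rational(3485, 32), -1)), Add(-73, -78)) = Mul(Mul(Add(-3, -30), Rational(32, 3485)), -151) = Mul(Mul(-33, Rational(32, 3485)), -151) = Mul(Rational(-1056, 3485), -151) = Rational(159456, 3485)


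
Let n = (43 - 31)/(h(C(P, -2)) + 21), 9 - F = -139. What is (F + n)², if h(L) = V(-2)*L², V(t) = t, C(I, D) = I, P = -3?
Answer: 23104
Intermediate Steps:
F = 148 (F = 9 - 1*(-139) = 9 + 139 = 148)
h(L) = -2*L²
n = 4 (n = (43 - 31)/(-2*(-3)² + 21) = 12/(-2*9 + 21) = 12/(-18 + 21) = 12/3 = 12*(⅓) = 4)
(F + n)² = (148 + 4)² = 152² = 23104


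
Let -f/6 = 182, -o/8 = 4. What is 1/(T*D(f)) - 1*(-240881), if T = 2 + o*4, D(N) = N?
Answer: 33143298553/137592 ≈ 2.4088e+5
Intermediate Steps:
o = -32 (o = -8*4 = -32)
f = -1092 (f = -6*182 = -1092)
T = -126 (T = 2 - 32*4 = 2 - 128 = -126)
1/(T*D(f)) - 1*(-240881) = 1/(-126*(-1092)) - 1*(-240881) = 1/137592 + 240881 = 33143298553/137592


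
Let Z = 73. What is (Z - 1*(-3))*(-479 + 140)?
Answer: -25764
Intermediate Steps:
(Z - 1*(-3))*(-479 + 140) = (73 - 1*(-3))*(-479 + 140) = (73 + 3)*(-339) = 76*(-339) = -25764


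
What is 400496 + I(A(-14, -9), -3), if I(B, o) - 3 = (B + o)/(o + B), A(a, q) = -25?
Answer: 400500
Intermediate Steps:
I(B, o) = 4 (I(B, o) = 3 + (B + o)/(o + B) = 3 + (B + o)/(B + o) = 3 + 1 = 4)
400496 + I(A(-14, -9), -3) = 400496 + 4 = 400500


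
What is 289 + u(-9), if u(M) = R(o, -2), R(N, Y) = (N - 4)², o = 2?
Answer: 293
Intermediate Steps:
R(N, Y) = (-4 + N)²
u(M) = 4 (u(M) = (-4 + 2)² = (-2)² = 4)
289 + u(-9) = 289 + 4 = 293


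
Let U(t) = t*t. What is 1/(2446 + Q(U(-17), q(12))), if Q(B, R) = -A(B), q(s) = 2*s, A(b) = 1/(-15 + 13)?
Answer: 2/4893 ≈ 0.00040875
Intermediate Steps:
A(b) = -1/2 (A(b) = 1/(-2) = -1/2)
U(t) = t**2
Q(B, R) = 1/2 (Q(B, R) = -1*(-1/2) = 1/2)
1/(2446 + Q(U(-17), q(12))) = 1/(2446 + 1/2) = 1/(4893/2) = 2/4893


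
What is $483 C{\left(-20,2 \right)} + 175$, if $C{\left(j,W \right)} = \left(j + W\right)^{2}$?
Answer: $156667$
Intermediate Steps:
$C{\left(j,W \right)} = \left(W + j\right)^{2}$
$483 C{\left(-20,2 \right)} + 175 = 483 \left(2 - 20\right)^{2} + 175 = 483 \left(-18\right)^{2} + 175 = 483 \cdot 324 + 175 = 156492 + 175 = 156667$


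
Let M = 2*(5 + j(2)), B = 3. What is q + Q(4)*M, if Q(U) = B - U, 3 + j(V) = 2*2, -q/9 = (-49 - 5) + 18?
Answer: 312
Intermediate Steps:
q = 324 (q = -9*((-49 - 5) + 18) = -9*(-54 + 18) = -9*(-36) = 324)
j(V) = 1 (j(V) = -3 + 2*2 = -3 + 4 = 1)
M = 12 (M = 2*(5 + 1) = 2*6 = 12)
Q(U) = 3 - U
q + Q(4)*M = 324 + (3 - 1*4)*12 = 324 + (3 - 4)*12 = 324 - 1*12 = 324 - 12 = 312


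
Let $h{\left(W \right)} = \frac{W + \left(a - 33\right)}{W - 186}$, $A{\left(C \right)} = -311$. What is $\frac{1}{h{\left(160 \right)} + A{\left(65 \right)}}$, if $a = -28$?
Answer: $- \frac{26}{8185} \approx -0.0031765$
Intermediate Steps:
$h{\left(W \right)} = \frac{-61 + W}{-186 + W}$ ($h{\left(W \right)} = \frac{W - 61}{W - 186} = \frac{W - 61}{-186 + W} = \frac{-61 + W}{-186 + W}$)
$\frac{1}{h{\left(160 \right)} + A{\left(65 \right)}} = \frac{1}{\frac{-61 + 160}{-186 + 160} - 311} = \frac{1}{\frac{1}{-26} \cdot 99 - 311} = \frac{1}{\left(- \frac{1}{26}\right) 99 - 311} = \frac{1}{- \frac{99}{26} - 311} = \frac{1}{- \frac{8185}{26}} = - \frac{26}{8185}$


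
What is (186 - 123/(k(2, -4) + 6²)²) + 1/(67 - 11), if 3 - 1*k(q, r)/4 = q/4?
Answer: 5508871/29624 ≈ 185.96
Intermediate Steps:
k(q, r) = 12 - q (k(q, r) = 12 - 4*q/4 = 12 - q)
(186 - 123/(k(2, -4) + 6²)²) + 1/(67 - 11) = (186 - 123/((12 - 1*2) + 6²)²) + 1/(67 - 11) = (186 - 123/((12 - 2) + 36)²) + 1/56 = (186 - 123/(10 + 36)²) + 1/56 = (186 - 123/(46²)) + 1/56 = (186 - 123/2116) + 1/56 = 393453/2116 + 1/56 = 5508871/29624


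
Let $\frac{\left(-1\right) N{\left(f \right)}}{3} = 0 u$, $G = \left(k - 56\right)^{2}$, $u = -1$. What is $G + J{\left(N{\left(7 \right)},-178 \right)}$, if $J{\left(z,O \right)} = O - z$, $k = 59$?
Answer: $-169$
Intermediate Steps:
$G = 9$ ($G = \left(59 - 56\right)^{2} = 3^{2} = 9$)
$N{\left(f \right)} = 0$ ($N{\left(f \right)} = - 3 \cdot 0 \left(-1\right) = \left(-3\right) 0 = 0$)
$G + J{\left(N{\left(7 \right)},-178 \right)} = 9 - 178 = -169$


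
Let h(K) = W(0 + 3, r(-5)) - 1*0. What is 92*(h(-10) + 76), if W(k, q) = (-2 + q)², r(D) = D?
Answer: 11500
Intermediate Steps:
h(K) = 49 (h(K) = (-2 - 5)² - 1*0 = (-7)² + 0 = 49 + 0 = 49)
92*(h(-10) + 76) = 92*(49 + 76) = 92*125 = 11500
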